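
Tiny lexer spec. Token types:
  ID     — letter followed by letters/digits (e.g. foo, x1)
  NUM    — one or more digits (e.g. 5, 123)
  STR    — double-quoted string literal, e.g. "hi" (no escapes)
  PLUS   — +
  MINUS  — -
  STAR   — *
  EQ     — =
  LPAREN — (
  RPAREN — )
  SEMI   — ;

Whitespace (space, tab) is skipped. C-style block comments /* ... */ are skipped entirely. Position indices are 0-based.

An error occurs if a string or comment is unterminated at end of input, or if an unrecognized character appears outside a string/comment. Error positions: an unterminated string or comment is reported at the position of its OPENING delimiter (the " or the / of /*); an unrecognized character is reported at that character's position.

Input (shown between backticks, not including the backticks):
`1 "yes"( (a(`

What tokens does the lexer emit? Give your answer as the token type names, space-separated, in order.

pos=0: emit NUM '1' (now at pos=1)
pos=2: enter STRING mode
pos=2: emit STR "yes" (now at pos=7)
pos=7: emit LPAREN '('
pos=9: emit LPAREN '('
pos=10: emit ID 'a' (now at pos=11)
pos=11: emit LPAREN '('
DONE. 6 tokens: [NUM, STR, LPAREN, LPAREN, ID, LPAREN]

Answer: NUM STR LPAREN LPAREN ID LPAREN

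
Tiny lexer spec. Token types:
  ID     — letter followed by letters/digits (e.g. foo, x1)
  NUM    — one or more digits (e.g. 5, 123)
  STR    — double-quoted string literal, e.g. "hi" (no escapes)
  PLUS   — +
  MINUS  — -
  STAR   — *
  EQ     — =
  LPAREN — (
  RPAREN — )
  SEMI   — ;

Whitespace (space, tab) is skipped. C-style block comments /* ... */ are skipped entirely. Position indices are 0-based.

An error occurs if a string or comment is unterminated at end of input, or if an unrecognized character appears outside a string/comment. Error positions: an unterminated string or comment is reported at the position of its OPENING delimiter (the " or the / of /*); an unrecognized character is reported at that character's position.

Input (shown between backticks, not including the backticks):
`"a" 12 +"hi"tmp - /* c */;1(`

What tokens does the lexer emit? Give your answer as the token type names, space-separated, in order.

Answer: STR NUM PLUS STR ID MINUS SEMI NUM LPAREN

Derivation:
pos=0: enter STRING mode
pos=0: emit STR "a" (now at pos=3)
pos=4: emit NUM '12' (now at pos=6)
pos=7: emit PLUS '+'
pos=8: enter STRING mode
pos=8: emit STR "hi" (now at pos=12)
pos=12: emit ID 'tmp' (now at pos=15)
pos=16: emit MINUS '-'
pos=18: enter COMMENT mode (saw '/*')
exit COMMENT mode (now at pos=25)
pos=25: emit SEMI ';'
pos=26: emit NUM '1' (now at pos=27)
pos=27: emit LPAREN '('
DONE. 9 tokens: [STR, NUM, PLUS, STR, ID, MINUS, SEMI, NUM, LPAREN]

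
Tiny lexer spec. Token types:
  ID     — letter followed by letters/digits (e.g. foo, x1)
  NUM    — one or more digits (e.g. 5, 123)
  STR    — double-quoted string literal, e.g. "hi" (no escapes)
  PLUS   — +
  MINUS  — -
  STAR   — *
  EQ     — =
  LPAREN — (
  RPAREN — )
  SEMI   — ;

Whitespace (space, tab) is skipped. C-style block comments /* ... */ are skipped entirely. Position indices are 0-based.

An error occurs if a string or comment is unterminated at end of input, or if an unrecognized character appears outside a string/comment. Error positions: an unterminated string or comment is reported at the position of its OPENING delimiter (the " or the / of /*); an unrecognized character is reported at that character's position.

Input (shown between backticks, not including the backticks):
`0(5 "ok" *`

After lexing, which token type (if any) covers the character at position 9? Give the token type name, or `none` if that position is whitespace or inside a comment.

Answer: STAR

Derivation:
pos=0: emit NUM '0' (now at pos=1)
pos=1: emit LPAREN '('
pos=2: emit NUM '5' (now at pos=3)
pos=4: enter STRING mode
pos=4: emit STR "ok" (now at pos=8)
pos=9: emit STAR '*'
DONE. 5 tokens: [NUM, LPAREN, NUM, STR, STAR]
Position 9: char is '*' -> STAR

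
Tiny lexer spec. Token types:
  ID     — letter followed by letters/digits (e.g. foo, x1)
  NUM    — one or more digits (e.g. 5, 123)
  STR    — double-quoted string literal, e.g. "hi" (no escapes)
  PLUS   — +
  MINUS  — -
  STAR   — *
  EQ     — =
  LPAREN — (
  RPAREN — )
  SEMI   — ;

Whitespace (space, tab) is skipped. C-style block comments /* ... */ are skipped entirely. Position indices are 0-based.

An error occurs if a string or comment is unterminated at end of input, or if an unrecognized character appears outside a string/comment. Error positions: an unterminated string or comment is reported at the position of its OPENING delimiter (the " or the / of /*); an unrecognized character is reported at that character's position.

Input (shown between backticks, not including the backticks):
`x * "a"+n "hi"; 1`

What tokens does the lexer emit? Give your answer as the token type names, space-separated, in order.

pos=0: emit ID 'x' (now at pos=1)
pos=2: emit STAR '*'
pos=4: enter STRING mode
pos=4: emit STR "a" (now at pos=7)
pos=7: emit PLUS '+'
pos=8: emit ID 'n' (now at pos=9)
pos=10: enter STRING mode
pos=10: emit STR "hi" (now at pos=14)
pos=14: emit SEMI ';'
pos=16: emit NUM '1' (now at pos=17)
DONE. 8 tokens: [ID, STAR, STR, PLUS, ID, STR, SEMI, NUM]

Answer: ID STAR STR PLUS ID STR SEMI NUM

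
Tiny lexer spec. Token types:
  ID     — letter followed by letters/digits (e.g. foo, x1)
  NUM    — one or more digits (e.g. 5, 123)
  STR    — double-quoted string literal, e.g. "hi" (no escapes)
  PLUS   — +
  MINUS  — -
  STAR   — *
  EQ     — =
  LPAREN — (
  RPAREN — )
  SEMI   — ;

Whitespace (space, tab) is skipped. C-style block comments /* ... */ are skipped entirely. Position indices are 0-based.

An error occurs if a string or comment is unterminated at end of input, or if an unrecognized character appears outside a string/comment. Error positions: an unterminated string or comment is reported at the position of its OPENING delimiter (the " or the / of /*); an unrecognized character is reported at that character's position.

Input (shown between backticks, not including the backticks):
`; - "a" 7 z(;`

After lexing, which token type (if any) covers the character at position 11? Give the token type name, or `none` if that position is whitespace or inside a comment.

pos=0: emit SEMI ';'
pos=2: emit MINUS '-'
pos=4: enter STRING mode
pos=4: emit STR "a" (now at pos=7)
pos=8: emit NUM '7' (now at pos=9)
pos=10: emit ID 'z' (now at pos=11)
pos=11: emit LPAREN '('
pos=12: emit SEMI ';'
DONE. 7 tokens: [SEMI, MINUS, STR, NUM, ID, LPAREN, SEMI]
Position 11: char is '(' -> LPAREN

Answer: LPAREN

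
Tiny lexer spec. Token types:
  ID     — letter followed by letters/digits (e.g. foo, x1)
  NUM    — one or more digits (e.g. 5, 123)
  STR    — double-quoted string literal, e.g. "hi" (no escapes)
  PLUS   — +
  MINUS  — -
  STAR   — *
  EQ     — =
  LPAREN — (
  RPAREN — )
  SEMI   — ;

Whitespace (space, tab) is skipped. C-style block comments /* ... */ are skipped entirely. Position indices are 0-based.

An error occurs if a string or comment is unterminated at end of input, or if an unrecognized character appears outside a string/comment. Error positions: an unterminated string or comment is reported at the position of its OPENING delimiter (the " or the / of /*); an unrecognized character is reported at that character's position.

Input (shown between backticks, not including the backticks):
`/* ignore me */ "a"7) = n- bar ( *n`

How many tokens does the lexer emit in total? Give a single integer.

Answer: 10

Derivation:
pos=0: enter COMMENT mode (saw '/*')
exit COMMENT mode (now at pos=15)
pos=16: enter STRING mode
pos=16: emit STR "a" (now at pos=19)
pos=19: emit NUM '7' (now at pos=20)
pos=20: emit RPAREN ')'
pos=22: emit EQ '='
pos=24: emit ID 'n' (now at pos=25)
pos=25: emit MINUS '-'
pos=27: emit ID 'bar' (now at pos=30)
pos=31: emit LPAREN '('
pos=33: emit STAR '*'
pos=34: emit ID 'n' (now at pos=35)
DONE. 10 tokens: [STR, NUM, RPAREN, EQ, ID, MINUS, ID, LPAREN, STAR, ID]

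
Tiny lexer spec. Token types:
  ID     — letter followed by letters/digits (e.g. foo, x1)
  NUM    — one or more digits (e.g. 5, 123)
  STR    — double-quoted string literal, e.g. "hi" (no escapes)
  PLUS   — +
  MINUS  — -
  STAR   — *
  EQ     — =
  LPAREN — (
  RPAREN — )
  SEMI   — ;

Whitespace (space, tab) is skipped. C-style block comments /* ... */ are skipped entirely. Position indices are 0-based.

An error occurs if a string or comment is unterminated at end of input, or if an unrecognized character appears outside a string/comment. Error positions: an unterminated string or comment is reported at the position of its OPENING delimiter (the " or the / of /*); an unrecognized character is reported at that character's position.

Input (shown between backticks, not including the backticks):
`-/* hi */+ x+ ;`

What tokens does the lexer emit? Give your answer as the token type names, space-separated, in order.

pos=0: emit MINUS '-'
pos=1: enter COMMENT mode (saw '/*')
exit COMMENT mode (now at pos=9)
pos=9: emit PLUS '+'
pos=11: emit ID 'x' (now at pos=12)
pos=12: emit PLUS '+'
pos=14: emit SEMI ';'
DONE. 5 tokens: [MINUS, PLUS, ID, PLUS, SEMI]

Answer: MINUS PLUS ID PLUS SEMI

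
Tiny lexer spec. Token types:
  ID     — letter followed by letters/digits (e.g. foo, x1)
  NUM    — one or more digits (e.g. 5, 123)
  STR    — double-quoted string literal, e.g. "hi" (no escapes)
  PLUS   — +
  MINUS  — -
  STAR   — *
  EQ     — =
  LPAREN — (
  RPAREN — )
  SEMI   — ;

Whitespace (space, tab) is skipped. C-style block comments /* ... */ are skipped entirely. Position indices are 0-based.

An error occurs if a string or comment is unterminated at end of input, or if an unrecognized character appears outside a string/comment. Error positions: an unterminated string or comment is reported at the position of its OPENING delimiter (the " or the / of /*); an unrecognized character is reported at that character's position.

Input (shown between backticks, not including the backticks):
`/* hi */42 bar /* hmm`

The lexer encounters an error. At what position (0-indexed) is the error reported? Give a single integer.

pos=0: enter COMMENT mode (saw '/*')
exit COMMENT mode (now at pos=8)
pos=8: emit NUM '42' (now at pos=10)
pos=11: emit ID 'bar' (now at pos=14)
pos=15: enter COMMENT mode (saw '/*')
pos=15: ERROR — unterminated comment (reached EOF)

Answer: 15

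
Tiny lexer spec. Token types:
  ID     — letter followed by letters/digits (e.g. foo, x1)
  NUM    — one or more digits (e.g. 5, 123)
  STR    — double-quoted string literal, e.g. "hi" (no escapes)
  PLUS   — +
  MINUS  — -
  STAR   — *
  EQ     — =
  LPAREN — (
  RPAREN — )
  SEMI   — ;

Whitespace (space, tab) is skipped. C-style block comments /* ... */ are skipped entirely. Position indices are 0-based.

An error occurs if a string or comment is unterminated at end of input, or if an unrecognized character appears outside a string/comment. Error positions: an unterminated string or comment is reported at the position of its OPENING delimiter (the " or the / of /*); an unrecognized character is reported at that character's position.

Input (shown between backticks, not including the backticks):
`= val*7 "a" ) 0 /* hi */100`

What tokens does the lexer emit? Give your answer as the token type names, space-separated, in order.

Answer: EQ ID STAR NUM STR RPAREN NUM NUM

Derivation:
pos=0: emit EQ '='
pos=2: emit ID 'val' (now at pos=5)
pos=5: emit STAR '*'
pos=6: emit NUM '7' (now at pos=7)
pos=8: enter STRING mode
pos=8: emit STR "a" (now at pos=11)
pos=12: emit RPAREN ')'
pos=14: emit NUM '0' (now at pos=15)
pos=16: enter COMMENT mode (saw '/*')
exit COMMENT mode (now at pos=24)
pos=24: emit NUM '100' (now at pos=27)
DONE. 8 tokens: [EQ, ID, STAR, NUM, STR, RPAREN, NUM, NUM]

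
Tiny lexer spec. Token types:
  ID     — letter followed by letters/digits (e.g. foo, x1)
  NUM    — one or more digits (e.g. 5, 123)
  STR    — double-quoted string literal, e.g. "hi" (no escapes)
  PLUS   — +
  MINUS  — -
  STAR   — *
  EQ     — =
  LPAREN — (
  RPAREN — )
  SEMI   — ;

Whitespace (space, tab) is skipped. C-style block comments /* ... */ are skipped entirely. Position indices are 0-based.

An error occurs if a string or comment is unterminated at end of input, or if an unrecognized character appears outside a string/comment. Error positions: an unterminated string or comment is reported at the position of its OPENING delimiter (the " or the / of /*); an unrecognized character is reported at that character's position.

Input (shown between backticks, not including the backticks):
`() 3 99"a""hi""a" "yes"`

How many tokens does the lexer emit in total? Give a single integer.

Answer: 8

Derivation:
pos=0: emit LPAREN '('
pos=1: emit RPAREN ')'
pos=3: emit NUM '3' (now at pos=4)
pos=5: emit NUM '99' (now at pos=7)
pos=7: enter STRING mode
pos=7: emit STR "a" (now at pos=10)
pos=10: enter STRING mode
pos=10: emit STR "hi" (now at pos=14)
pos=14: enter STRING mode
pos=14: emit STR "a" (now at pos=17)
pos=18: enter STRING mode
pos=18: emit STR "yes" (now at pos=23)
DONE. 8 tokens: [LPAREN, RPAREN, NUM, NUM, STR, STR, STR, STR]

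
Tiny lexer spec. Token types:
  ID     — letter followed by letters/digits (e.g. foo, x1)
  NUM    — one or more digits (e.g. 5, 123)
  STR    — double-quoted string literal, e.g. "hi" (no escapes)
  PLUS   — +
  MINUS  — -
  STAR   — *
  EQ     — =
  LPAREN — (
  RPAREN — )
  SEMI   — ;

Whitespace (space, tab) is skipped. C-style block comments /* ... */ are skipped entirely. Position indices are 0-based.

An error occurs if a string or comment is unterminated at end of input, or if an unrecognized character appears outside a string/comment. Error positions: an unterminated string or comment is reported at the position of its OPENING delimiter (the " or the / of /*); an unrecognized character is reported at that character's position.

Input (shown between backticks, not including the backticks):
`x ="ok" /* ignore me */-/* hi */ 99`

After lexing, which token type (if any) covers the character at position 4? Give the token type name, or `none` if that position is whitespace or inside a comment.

Answer: STR

Derivation:
pos=0: emit ID 'x' (now at pos=1)
pos=2: emit EQ '='
pos=3: enter STRING mode
pos=3: emit STR "ok" (now at pos=7)
pos=8: enter COMMENT mode (saw '/*')
exit COMMENT mode (now at pos=23)
pos=23: emit MINUS '-'
pos=24: enter COMMENT mode (saw '/*')
exit COMMENT mode (now at pos=32)
pos=33: emit NUM '99' (now at pos=35)
DONE. 5 tokens: [ID, EQ, STR, MINUS, NUM]
Position 4: char is 'o' -> STR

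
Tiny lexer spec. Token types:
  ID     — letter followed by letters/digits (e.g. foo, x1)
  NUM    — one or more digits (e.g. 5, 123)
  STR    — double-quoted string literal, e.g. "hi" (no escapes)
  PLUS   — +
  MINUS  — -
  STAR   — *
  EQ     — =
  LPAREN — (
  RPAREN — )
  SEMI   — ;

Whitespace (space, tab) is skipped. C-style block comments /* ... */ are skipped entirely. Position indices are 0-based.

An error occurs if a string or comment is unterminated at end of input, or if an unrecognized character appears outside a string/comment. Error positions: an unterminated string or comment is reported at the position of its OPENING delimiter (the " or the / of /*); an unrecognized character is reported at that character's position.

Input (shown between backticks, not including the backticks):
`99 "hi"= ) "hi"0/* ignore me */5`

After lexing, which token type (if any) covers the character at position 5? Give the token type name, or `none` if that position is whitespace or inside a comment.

pos=0: emit NUM '99' (now at pos=2)
pos=3: enter STRING mode
pos=3: emit STR "hi" (now at pos=7)
pos=7: emit EQ '='
pos=9: emit RPAREN ')'
pos=11: enter STRING mode
pos=11: emit STR "hi" (now at pos=15)
pos=15: emit NUM '0' (now at pos=16)
pos=16: enter COMMENT mode (saw '/*')
exit COMMENT mode (now at pos=31)
pos=31: emit NUM '5' (now at pos=32)
DONE. 7 tokens: [NUM, STR, EQ, RPAREN, STR, NUM, NUM]
Position 5: char is 'i' -> STR

Answer: STR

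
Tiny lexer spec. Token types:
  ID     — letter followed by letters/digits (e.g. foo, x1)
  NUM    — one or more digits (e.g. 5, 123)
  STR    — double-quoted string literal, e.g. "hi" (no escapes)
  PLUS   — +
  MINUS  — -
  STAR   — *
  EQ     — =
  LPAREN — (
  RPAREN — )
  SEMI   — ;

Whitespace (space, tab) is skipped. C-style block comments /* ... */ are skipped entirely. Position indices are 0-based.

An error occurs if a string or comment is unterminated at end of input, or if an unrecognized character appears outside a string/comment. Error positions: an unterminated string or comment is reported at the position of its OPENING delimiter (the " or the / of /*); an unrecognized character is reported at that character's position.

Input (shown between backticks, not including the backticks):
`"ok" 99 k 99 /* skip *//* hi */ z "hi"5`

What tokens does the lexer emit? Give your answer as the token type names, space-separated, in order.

pos=0: enter STRING mode
pos=0: emit STR "ok" (now at pos=4)
pos=5: emit NUM '99' (now at pos=7)
pos=8: emit ID 'k' (now at pos=9)
pos=10: emit NUM '99' (now at pos=12)
pos=13: enter COMMENT mode (saw '/*')
exit COMMENT mode (now at pos=23)
pos=23: enter COMMENT mode (saw '/*')
exit COMMENT mode (now at pos=31)
pos=32: emit ID 'z' (now at pos=33)
pos=34: enter STRING mode
pos=34: emit STR "hi" (now at pos=38)
pos=38: emit NUM '5' (now at pos=39)
DONE. 7 tokens: [STR, NUM, ID, NUM, ID, STR, NUM]

Answer: STR NUM ID NUM ID STR NUM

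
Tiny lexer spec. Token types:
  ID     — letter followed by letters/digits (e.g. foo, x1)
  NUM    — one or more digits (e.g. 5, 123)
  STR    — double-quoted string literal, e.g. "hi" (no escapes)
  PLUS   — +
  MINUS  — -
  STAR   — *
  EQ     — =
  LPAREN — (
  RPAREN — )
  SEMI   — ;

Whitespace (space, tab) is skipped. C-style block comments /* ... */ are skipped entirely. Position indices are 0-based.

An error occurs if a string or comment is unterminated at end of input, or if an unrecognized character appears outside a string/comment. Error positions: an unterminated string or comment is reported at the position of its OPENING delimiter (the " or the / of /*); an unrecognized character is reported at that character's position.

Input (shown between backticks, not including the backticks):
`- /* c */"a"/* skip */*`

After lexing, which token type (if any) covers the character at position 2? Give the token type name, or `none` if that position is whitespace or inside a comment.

Answer: none

Derivation:
pos=0: emit MINUS '-'
pos=2: enter COMMENT mode (saw '/*')
exit COMMENT mode (now at pos=9)
pos=9: enter STRING mode
pos=9: emit STR "a" (now at pos=12)
pos=12: enter COMMENT mode (saw '/*')
exit COMMENT mode (now at pos=22)
pos=22: emit STAR '*'
DONE. 3 tokens: [MINUS, STR, STAR]
Position 2: char is '/' -> none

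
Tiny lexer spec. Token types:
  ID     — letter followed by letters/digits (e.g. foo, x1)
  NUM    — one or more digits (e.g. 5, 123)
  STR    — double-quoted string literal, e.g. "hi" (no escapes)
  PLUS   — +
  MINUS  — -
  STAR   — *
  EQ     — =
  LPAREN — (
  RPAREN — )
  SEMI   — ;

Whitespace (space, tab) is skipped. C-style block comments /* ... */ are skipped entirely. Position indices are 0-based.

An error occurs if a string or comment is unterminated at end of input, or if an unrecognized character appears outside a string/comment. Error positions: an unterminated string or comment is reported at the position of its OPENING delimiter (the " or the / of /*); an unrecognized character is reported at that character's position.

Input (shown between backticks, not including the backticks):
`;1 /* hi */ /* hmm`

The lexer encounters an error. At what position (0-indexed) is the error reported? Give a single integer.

Answer: 12

Derivation:
pos=0: emit SEMI ';'
pos=1: emit NUM '1' (now at pos=2)
pos=3: enter COMMENT mode (saw '/*')
exit COMMENT mode (now at pos=11)
pos=12: enter COMMENT mode (saw '/*')
pos=12: ERROR — unterminated comment (reached EOF)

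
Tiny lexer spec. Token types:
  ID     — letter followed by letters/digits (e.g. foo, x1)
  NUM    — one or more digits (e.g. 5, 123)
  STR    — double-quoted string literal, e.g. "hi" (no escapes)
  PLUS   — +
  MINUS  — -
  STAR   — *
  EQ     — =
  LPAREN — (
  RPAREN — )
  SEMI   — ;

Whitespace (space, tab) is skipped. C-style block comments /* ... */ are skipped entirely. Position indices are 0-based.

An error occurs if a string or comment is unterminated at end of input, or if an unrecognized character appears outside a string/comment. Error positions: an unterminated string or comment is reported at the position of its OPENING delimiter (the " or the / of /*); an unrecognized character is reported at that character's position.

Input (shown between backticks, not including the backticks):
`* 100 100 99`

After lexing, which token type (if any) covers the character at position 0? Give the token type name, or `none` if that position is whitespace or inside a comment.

pos=0: emit STAR '*'
pos=2: emit NUM '100' (now at pos=5)
pos=6: emit NUM '100' (now at pos=9)
pos=10: emit NUM '99' (now at pos=12)
DONE. 4 tokens: [STAR, NUM, NUM, NUM]
Position 0: char is '*' -> STAR

Answer: STAR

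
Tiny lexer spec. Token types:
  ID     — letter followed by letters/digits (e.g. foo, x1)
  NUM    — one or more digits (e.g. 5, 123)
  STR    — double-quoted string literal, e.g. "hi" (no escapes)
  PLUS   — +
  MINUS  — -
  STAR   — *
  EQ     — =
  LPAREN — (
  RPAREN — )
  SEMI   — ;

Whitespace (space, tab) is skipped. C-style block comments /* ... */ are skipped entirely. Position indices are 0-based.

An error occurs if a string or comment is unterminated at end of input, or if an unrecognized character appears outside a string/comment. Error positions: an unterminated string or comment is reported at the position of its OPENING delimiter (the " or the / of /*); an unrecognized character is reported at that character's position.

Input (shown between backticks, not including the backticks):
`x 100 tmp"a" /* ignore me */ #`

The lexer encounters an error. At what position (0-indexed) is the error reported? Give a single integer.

pos=0: emit ID 'x' (now at pos=1)
pos=2: emit NUM '100' (now at pos=5)
pos=6: emit ID 'tmp' (now at pos=9)
pos=9: enter STRING mode
pos=9: emit STR "a" (now at pos=12)
pos=13: enter COMMENT mode (saw '/*')
exit COMMENT mode (now at pos=28)
pos=29: ERROR — unrecognized char '#'

Answer: 29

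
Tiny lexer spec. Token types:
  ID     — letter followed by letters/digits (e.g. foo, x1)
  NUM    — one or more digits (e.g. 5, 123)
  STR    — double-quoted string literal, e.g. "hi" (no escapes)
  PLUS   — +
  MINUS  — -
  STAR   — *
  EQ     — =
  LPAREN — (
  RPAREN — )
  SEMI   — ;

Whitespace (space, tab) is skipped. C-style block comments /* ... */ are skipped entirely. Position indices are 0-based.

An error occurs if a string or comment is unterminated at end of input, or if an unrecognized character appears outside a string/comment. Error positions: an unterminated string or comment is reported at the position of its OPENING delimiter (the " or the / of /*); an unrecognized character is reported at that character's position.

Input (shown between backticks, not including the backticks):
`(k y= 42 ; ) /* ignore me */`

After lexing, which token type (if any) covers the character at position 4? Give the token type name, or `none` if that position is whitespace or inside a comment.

Answer: EQ

Derivation:
pos=0: emit LPAREN '('
pos=1: emit ID 'k' (now at pos=2)
pos=3: emit ID 'y' (now at pos=4)
pos=4: emit EQ '='
pos=6: emit NUM '42' (now at pos=8)
pos=9: emit SEMI ';'
pos=11: emit RPAREN ')'
pos=13: enter COMMENT mode (saw '/*')
exit COMMENT mode (now at pos=28)
DONE. 7 tokens: [LPAREN, ID, ID, EQ, NUM, SEMI, RPAREN]
Position 4: char is '=' -> EQ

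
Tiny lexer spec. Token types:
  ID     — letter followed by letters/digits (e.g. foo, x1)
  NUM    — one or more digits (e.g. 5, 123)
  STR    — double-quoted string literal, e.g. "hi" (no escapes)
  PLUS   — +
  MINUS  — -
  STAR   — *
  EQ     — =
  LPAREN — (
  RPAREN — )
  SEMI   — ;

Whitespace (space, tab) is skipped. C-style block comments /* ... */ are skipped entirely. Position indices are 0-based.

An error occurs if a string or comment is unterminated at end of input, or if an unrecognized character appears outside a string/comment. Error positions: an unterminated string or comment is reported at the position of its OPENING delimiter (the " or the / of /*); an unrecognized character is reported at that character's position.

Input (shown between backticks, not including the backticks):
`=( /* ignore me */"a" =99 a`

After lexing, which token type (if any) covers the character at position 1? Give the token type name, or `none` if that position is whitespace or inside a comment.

pos=0: emit EQ '='
pos=1: emit LPAREN '('
pos=3: enter COMMENT mode (saw '/*')
exit COMMENT mode (now at pos=18)
pos=18: enter STRING mode
pos=18: emit STR "a" (now at pos=21)
pos=22: emit EQ '='
pos=23: emit NUM '99' (now at pos=25)
pos=26: emit ID 'a' (now at pos=27)
DONE. 6 tokens: [EQ, LPAREN, STR, EQ, NUM, ID]
Position 1: char is '(' -> LPAREN

Answer: LPAREN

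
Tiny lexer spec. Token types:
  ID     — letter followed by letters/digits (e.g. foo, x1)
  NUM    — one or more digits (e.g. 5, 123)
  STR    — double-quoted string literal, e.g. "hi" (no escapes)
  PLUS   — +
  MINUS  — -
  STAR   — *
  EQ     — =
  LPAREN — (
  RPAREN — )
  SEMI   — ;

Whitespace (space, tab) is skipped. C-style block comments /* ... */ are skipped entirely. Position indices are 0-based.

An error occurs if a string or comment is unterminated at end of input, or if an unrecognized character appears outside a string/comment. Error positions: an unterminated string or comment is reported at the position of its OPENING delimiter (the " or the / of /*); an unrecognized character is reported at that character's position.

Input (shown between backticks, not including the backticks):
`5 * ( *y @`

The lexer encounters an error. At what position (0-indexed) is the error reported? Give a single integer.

pos=0: emit NUM '5' (now at pos=1)
pos=2: emit STAR '*'
pos=4: emit LPAREN '('
pos=6: emit STAR '*'
pos=7: emit ID 'y' (now at pos=8)
pos=9: ERROR — unrecognized char '@'

Answer: 9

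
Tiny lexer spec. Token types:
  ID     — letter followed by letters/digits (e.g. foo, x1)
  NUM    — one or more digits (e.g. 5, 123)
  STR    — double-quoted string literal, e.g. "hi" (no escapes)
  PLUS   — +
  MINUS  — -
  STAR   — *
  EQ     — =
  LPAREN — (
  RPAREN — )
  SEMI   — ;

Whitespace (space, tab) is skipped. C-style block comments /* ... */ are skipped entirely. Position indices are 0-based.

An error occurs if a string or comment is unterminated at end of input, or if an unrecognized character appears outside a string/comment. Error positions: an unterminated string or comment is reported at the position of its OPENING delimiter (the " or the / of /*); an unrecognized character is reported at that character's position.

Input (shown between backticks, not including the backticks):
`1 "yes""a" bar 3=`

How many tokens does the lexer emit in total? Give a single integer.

pos=0: emit NUM '1' (now at pos=1)
pos=2: enter STRING mode
pos=2: emit STR "yes" (now at pos=7)
pos=7: enter STRING mode
pos=7: emit STR "a" (now at pos=10)
pos=11: emit ID 'bar' (now at pos=14)
pos=15: emit NUM '3' (now at pos=16)
pos=16: emit EQ '='
DONE. 6 tokens: [NUM, STR, STR, ID, NUM, EQ]

Answer: 6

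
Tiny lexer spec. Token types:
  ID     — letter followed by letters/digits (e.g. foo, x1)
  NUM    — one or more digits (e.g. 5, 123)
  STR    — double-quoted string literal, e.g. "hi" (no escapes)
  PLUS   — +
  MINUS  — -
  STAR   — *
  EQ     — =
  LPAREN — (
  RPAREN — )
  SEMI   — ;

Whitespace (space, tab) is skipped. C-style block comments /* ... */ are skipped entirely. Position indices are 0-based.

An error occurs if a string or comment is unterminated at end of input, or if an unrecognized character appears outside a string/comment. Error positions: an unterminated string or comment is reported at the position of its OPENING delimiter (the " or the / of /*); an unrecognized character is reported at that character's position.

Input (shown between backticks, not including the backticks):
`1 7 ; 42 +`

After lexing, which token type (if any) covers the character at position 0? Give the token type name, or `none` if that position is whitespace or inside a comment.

Answer: NUM

Derivation:
pos=0: emit NUM '1' (now at pos=1)
pos=2: emit NUM '7' (now at pos=3)
pos=4: emit SEMI ';'
pos=6: emit NUM '42' (now at pos=8)
pos=9: emit PLUS '+'
DONE. 5 tokens: [NUM, NUM, SEMI, NUM, PLUS]
Position 0: char is '1' -> NUM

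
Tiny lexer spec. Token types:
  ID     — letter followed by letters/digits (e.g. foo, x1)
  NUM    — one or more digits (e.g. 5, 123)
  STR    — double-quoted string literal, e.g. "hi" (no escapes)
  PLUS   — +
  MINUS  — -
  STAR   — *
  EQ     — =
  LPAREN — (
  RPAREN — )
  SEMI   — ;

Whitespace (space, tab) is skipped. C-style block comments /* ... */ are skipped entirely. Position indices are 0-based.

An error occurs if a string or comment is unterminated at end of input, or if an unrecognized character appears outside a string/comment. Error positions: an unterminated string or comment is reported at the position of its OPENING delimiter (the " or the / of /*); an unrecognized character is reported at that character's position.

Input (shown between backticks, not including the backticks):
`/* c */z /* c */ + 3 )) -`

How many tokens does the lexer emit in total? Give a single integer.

pos=0: enter COMMENT mode (saw '/*')
exit COMMENT mode (now at pos=7)
pos=7: emit ID 'z' (now at pos=8)
pos=9: enter COMMENT mode (saw '/*')
exit COMMENT mode (now at pos=16)
pos=17: emit PLUS '+'
pos=19: emit NUM '3' (now at pos=20)
pos=21: emit RPAREN ')'
pos=22: emit RPAREN ')'
pos=24: emit MINUS '-'
DONE. 6 tokens: [ID, PLUS, NUM, RPAREN, RPAREN, MINUS]

Answer: 6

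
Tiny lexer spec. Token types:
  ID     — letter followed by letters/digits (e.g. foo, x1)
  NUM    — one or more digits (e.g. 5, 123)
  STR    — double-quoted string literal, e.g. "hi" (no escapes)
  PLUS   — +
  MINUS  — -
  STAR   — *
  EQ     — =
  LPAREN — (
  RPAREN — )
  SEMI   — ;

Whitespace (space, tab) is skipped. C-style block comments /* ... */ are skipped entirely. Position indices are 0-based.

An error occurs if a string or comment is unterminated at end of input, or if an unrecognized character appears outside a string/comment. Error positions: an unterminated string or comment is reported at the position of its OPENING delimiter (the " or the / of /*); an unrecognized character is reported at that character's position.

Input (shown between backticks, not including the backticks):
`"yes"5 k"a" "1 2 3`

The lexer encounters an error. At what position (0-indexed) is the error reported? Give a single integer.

Answer: 12

Derivation:
pos=0: enter STRING mode
pos=0: emit STR "yes" (now at pos=5)
pos=5: emit NUM '5' (now at pos=6)
pos=7: emit ID 'k' (now at pos=8)
pos=8: enter STRING mode
pos=8: emit STR "a" (now at pos=11)
pos=12: enter STRING mode
pos=12: ERROR — unterminated string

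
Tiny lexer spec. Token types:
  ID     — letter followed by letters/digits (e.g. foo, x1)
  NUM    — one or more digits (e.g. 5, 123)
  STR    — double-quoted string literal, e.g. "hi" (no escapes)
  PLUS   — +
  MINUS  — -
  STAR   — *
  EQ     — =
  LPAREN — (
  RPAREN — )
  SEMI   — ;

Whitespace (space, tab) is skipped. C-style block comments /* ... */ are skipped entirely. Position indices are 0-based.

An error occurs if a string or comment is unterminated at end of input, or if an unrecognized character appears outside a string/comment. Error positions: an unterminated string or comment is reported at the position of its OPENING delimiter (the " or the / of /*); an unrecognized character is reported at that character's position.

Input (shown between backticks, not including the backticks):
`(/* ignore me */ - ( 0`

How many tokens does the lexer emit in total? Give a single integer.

Answer: 4

Derivation:
pos=0: emit LPAREN '('
pos=1: enter COMMENT mode (saw '/*')
exit COMMENT mode (now at pos=16)
pos=17: emit MINUS '-'
pos=19: emit LPAREN '('
pos=21: emit NUM '0' (now at pos=22)
DONE. 4 tokens: [LPAREN, MINUS, LPAREN, NUM]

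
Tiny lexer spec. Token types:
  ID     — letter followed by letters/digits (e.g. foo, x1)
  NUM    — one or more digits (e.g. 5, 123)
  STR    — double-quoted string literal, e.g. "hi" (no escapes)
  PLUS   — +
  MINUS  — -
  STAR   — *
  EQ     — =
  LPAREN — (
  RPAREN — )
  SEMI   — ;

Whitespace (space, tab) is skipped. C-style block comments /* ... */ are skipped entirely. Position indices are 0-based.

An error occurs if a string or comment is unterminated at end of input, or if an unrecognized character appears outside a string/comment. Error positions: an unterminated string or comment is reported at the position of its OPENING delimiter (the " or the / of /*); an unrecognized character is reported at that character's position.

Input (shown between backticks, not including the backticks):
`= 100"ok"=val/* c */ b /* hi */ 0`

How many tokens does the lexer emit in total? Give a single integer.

pos=0: emit EQ '='
pos=2: emit NUM '100' (now at pos=5)
pos=5: enter STRING mode
pos=5: emit STR "ok" (now at pos=9)
pos=9: emit EQ '='
pos=10: emit ID 'val' (now at pos=13)
pos=13: enter COMMENT mode (saw '/*')
exit COMMENT mode (now at pos=20)
pos=21: emit ID 'b' (now at pos=22)
pos=23: enter COMMENT mode (saw '/*')
exit COMMENT mode (now at pos=31)
pos=32: emit NUM '0' (now at pos=33)
DONE. 7 tokens: [EQ, NUM, STR, EQ, ID, ID, NUM]

Answer: 7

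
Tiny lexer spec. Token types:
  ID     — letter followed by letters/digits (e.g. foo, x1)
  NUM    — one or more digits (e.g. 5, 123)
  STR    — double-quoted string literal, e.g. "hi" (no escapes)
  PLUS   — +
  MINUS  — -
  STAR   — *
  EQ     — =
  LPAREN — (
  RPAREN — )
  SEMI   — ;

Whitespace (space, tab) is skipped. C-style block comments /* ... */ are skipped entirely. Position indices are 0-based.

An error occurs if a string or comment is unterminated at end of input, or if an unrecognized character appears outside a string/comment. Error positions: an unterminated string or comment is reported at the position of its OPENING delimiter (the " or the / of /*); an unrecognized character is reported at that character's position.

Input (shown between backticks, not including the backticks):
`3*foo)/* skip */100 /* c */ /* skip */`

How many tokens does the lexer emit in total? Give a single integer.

Answer: 5

Derivation:
pos=0: emit NUM '3' (now at pos=1)
pos=1: emit STAR '*'
pos=2: emit ID 'foo' (now at pos=5)
pos=5: emit RPAREN ')'
pos=6: enter COMMENT mode (saw '/*')
exit COMMENT mode (now at pos=16)
pos=16: emit NUM '100' (now at pos=19)
pos=20: enter COMMENT mode (saw '/*')
exit COMMENT mode (now at pos=27)
pos=28: enter COMMENT mode (saw '/*')
exit COMMENT mode (now at pos=38)
DONE. 5 tokens: [NUM, STAR, ID, RPAREN, NUM]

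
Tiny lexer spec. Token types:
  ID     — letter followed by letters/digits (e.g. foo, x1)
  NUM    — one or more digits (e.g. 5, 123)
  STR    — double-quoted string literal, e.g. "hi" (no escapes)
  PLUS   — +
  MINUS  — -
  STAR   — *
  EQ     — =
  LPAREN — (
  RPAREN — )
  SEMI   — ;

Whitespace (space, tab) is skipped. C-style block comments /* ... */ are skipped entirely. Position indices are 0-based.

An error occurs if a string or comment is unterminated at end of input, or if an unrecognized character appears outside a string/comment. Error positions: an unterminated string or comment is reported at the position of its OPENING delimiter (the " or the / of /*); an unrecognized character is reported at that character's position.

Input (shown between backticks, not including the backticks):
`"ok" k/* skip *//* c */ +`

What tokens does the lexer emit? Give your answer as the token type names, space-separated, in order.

Answer: STR ID PLUS

Derivation:
pos=0: enter STRING mode
pos=0: emit STR "ok" (now at pos=4)
pos=5: emit ID 'k' (now at pos=6)
pos=6: enter COMMENT mode (saw '/*')
exit COMMENT mode (now at pos=16)
pos=16: enter COMMENT mode (saw '/*')
exit COMMENT mode (now at pos=23)
pos=24: emit PLUS '+'
DONE. 3 tokens: [STR, ID, PLUS]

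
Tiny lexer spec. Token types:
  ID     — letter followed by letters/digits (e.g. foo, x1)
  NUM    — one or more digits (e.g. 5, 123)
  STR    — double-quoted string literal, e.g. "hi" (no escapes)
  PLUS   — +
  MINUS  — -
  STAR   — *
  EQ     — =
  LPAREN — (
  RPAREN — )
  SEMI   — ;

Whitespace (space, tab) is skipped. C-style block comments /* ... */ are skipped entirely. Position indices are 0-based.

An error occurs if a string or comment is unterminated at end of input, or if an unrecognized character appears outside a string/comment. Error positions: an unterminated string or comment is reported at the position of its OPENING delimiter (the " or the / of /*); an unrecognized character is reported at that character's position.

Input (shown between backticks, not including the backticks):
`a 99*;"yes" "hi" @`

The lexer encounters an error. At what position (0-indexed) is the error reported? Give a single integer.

Answer: 17

Derivation:
pos=0: emit ID 'a' (now at pos=1)
pos=2: emit NUM '99' (now at pos=4)
pos=4: emit STAR '*'
pos=5: emit SEMI ';'
pos=6: enter STRING mode
pos=6: emit STR "yes" (now at pos=11)
pos=12: enter STRING mode
pos=12: emit STR "hi" (now at pos=16)
pos=17: ERROR — unrecognized char '@'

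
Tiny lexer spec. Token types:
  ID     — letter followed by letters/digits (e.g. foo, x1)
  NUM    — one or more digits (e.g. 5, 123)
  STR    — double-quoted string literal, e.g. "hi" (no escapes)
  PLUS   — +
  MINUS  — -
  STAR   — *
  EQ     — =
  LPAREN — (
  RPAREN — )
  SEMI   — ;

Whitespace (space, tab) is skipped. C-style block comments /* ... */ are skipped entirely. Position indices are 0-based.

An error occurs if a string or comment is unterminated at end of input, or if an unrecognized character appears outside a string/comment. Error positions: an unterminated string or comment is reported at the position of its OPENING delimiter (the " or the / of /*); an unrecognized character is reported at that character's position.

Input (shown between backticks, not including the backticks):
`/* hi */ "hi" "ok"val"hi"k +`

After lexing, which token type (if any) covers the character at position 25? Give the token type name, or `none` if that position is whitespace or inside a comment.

Answer: ID

Derivation:
pos=0: enter COMMENT mode (saw '/*')
exit COMMENT mode (now at pos=8)
pos=9: enter STRING mode
pos=9: emit STR "hi" (now at pos=13)
pos=14: enter STRING mode
pos=14: emit STR "ok" (now at pos=18)
pos=18: emit ID 'val' (now at pos=21)
pos=21: enter STRING mode
pos=21: emit STR "hi" (now at pos=25)
pos=25: emit ID 'k' (now at pos=26)
pos=27: emit PLUS '+'
DONE. 6 tokens: [STR, STR, ID, STR, ID, PLUS]
Position 25: char is 'k' -> ID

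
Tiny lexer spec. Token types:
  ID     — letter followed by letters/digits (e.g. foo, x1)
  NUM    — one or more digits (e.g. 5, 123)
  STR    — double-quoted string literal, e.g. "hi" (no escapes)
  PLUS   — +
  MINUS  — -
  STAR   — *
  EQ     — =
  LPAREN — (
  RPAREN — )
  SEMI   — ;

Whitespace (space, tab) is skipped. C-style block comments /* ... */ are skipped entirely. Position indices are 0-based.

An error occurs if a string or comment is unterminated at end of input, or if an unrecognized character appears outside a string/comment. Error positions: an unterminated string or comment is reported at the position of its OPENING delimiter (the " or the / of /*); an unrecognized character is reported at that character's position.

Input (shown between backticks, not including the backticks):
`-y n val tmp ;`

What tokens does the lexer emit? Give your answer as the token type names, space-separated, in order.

Answer: MINUS ID ID ID ID SEMI

Derivation:
pos=0: emit MINUS '-'
pos=1: emit ID 'y' (now at pos=2)
pos=3: emit ID 'n' (now at pos=4)
pos=5: emit ID 'val' (now at pos=8)
pos=9: emit ID 'tmp' (now at pos=12)
pos=13: emit SEMI ';'
DONE. 6 tokens: [MINUS, ID, ID, ID, ID, SEMI]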